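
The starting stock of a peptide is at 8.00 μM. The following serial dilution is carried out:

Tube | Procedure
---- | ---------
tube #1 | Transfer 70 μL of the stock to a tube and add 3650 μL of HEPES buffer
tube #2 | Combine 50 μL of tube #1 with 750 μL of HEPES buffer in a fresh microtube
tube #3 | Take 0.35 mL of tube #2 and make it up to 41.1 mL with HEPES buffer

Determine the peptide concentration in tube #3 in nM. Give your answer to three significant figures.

0.0801 nM

Step 1: 70 μL + 3650 μL = 3720 μL total → factor 3720/70 = 53.143
Step 2: 50 μL + 750 μL = 800 μL total → factor 800/50 = 16
Step 3: 0.35 mL brought to 41.1 mL → factor 41.1/0.35 = 117.43
Overall dilution factor = 53.143 × 16 × 117.43 = 99848
Final = 8.00 μM / 99848 = 8.012 × 10^-5 μM = 0.0801 nM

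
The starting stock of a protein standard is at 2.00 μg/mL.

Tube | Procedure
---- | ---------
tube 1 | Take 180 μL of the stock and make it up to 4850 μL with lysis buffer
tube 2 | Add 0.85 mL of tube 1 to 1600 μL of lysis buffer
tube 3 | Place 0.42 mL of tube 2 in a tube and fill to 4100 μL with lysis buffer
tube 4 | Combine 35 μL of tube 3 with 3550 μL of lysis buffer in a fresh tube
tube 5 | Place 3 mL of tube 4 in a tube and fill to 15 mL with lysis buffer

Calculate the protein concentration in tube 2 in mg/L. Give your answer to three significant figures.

0.0258 mg/L

Step 1: 180 μL brought to 4850 μL → factor 4850/180 = 26.944
Step 2: 0.85 mL + 1600 μL = 2.45 mL total → factor 2.45/0.85 = 2.8824
Dilution factor through tube 2 = 26.944 × 2.8824 = 77.663
[tube 2] = 2.00 μg/mL / 77.663 = 0.02575 μg/mL = 0.0258 mg/L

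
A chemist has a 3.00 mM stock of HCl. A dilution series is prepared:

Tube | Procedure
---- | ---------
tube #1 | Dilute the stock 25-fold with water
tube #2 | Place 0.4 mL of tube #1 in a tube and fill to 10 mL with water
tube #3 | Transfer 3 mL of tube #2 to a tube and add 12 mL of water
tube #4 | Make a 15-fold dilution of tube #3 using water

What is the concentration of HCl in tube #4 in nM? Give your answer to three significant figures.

Step 1: 25-fold → factor 25
Step 2: 0.4 mL brought to 10 mL → factor 10/0.4 = 25
Step 3: 3 mL + 12 mL = 15 mL total → factor 15/3 = 5
Step 4: 15-fold → factor 15
Overall dilution factor = 25 × 25 × 5 × 15 = 46875
Final = 3.00 mM / 46875 = 6.400 × 10^-5 mM = 64.0 nM

64.0 nM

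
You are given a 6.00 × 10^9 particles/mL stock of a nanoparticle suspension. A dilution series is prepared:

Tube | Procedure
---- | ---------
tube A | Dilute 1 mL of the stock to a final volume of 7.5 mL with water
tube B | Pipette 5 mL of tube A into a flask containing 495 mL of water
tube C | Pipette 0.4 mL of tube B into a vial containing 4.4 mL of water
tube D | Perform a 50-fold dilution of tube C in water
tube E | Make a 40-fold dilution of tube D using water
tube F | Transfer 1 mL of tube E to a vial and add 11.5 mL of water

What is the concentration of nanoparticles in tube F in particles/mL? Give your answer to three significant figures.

26.7 particles/mL

Step 1: 1 mL brought to 7.5 mL → factor 7.5/1 = 7.5
Step 2: 5 mL + 495 mL = 500 mL total → factor 500/5 = 100
Step 3: 0.4 mL + 4.4 mL = 4.8 mL total → factor 4.8/0.4 = 12
Step 4: 50-fold → factor 50
Step 5: 40-fold → factor 40
Step 6: 1 mL + 11.5 mL = 12.5 mL total → factor 12.5/1 = 12.5
Overall dilution factor = 7.5 × 100 × 12 × 50 × 40 × 12.5 = 2.25 × 10^8
Final = 6.00 × 10^9 particles/mL / 2.25 × 10^8 = 26.7 particles/mL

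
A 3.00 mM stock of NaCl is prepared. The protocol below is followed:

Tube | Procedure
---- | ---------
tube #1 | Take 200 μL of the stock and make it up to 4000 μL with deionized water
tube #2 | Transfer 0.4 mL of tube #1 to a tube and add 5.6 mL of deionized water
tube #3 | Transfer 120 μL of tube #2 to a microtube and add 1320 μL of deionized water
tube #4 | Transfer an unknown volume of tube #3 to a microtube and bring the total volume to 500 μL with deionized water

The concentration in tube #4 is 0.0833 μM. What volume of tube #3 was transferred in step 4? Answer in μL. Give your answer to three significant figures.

Step 1: 200 μL brought to 4000 μL → factor 4000/200 = 20
Step 2: 0.4 mL + 5.6 mL = 6 mL total → factor 6/0.4 = 15
Step 3: 120 μL + 1320 μL = 1440 μL total → factor 1440/120 = 12
Step 4: v brought to 500 μL → factor = 500 μL/v
Product of known-step factors = 3600
Overall factor = 3.00 mM / (0.0833 μM) = 36014
Step-4 factor = 36014 / 3600 = 10.004
v = 500 μL / 10.004 = 50.0 μL

50.0 μL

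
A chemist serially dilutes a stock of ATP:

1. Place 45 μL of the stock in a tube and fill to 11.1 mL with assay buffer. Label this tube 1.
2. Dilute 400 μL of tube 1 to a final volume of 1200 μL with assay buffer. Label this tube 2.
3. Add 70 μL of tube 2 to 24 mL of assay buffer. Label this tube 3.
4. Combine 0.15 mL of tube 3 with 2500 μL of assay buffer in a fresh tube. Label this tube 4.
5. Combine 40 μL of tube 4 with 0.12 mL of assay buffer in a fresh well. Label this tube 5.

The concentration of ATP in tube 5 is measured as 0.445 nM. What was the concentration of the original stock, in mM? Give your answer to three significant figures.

8.00 mM

Step 1: 45 μL brought to 11.1 mL → factor 11100/45 = 246.67
Step 2: 400 μL brought to 1200 μL → factor 1200/400 = 3
Step 3: 70 μL + 24 mL = 24070 μL total → factor 24070/70 = 343.86
Step 4: 0.15 mL + 2500 μL = 2.65 mL total → factor 2.65/0.15 = 17.667
Step 5: 40 μL + 0.12 mL = 160 μL total → factor 160/40 = 4
Overall dilution factor = 246.67 × 3 × 343.86 × 17.667 × 4 = 1.7981 × 10^7
Stock = 0.445 nM × 1.7981 × 10^7 = 8.002 × 10^6 nM = 8.00 mM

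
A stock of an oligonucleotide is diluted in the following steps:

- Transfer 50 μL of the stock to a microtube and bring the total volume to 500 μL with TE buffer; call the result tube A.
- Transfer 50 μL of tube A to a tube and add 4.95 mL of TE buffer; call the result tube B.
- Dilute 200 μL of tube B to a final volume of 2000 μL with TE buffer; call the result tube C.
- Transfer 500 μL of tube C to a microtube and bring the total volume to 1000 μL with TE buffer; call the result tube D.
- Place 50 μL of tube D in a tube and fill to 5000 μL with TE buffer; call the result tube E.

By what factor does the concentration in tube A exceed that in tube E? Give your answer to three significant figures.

2.00 × 10^5

Step 1: 50 μL brought to 500 μL → factor 500/50 = 10
Step 2: 50 μL + 4.95 mL = 5000 μL total → factor 5000/50 = 100
Step 3: 200 μL brought to 2000 μL → factor 2000/200 = 10
Step 4: 500 μL brought to 1000 μL → factor 1000/500 = 2
Step 5: 50 μL brought to 5000 μL → factor 5000/50 = 100
Dilution factor to tube A = 10; to tube E = 2 × 10^6
[tube A]/[tube E] = (factor to tube E)/(factor to tube A) = 2 × 10^6/10 = 2.00 × 10^5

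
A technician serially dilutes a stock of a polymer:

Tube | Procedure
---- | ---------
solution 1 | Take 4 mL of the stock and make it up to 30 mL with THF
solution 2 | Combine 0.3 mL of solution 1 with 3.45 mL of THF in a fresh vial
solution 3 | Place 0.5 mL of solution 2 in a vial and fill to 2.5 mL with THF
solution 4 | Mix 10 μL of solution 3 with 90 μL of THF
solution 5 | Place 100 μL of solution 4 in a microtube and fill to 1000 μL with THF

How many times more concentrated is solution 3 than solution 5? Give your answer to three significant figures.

100

Step 1: 4 mL brought to 30 mL → factor 30/4 = 7.5
Step 2: 0.3 mL + 3.45 mL = 3.75 mL total → factor 3.75/0.3 = 12.5
Step 3: 0.5 mL brought to 2.5 mL → factor 2.5/0.5 = 5
Step 4: 10 μL + 90 μL = 100 μL total → factor 100/10 = 10
Step 5: 100 μL brought to 1000 μL → factor 1000/100 = 10
Dilution factor to solution 3 = 468.75; to solution 5 = 46875
[solution 3]/[solution 5] = (factor to solution 5)/(factor to solution 3) = 46875/468.75 = 100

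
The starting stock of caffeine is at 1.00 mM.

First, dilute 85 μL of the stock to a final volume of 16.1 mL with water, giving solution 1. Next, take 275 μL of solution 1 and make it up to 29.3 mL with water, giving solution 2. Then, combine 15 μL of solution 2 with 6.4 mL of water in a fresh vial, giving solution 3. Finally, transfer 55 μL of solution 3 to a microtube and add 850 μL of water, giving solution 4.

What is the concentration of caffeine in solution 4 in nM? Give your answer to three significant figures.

0.00704 nM

Step 1: 85 μL brought to 16.1 mL → factor 16100/85 = 189.41
Step 2: 275 μL brought to 29.3 mL → factor 29300/275 = 106.55
Step 3: 15 μL + 6.4 mL = 6415 μL total → factor 6415/15 = 427.67
Step 4: 55 μL + 850 μL = 905 μL total → factor 905/55 = 16.455
Overall dilution factor = 189.41 × 106.55 × 427.67 × 16.455 = 1.4201 × 10^8
Final = 1.00 mM / 1.4201 × 10^8 = 7.042 × 10^-9 mM = 0.00704 nM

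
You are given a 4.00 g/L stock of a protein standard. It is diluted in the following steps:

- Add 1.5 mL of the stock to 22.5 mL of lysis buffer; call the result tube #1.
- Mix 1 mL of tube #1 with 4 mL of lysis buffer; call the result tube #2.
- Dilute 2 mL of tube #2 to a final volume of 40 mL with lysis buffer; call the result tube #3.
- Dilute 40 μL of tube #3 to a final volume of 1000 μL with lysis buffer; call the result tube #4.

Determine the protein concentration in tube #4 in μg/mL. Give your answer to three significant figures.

0.100 μg/mL

Step 1: 1.5 mL + 22.5 mL = 24 mL total → factor 24/1.5 = 16
Step 2: 1 mL + 4 mL = 5 mL total → factor 5/1 = 5
Step 3: 2 mL brought to 40 mL → factor 40/2 = 20
Step 4: 40 μL brought to 1000 μL → factor 1000/40 = 25
Overall dilution factor = 16 × 5 × 20 × 25 = 40000
Final = 4.00 g/L / 40000 = 0.0001000 g/L = 0.100 μg/mL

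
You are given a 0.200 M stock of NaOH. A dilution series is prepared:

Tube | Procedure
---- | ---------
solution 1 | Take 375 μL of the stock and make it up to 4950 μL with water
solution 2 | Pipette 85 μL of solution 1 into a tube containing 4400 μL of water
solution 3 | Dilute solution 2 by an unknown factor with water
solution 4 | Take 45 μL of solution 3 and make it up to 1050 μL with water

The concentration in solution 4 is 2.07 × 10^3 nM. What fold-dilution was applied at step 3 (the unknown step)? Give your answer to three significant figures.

Step 1: 375 μL brought to 4950 μL → factor 4950/375 = 13.2
Step 2: 85 μL + 4400 μL = 4485 μL total → factor 4485/85 = 52.765
Step 3: unknown factor x
Step 4: 45 μL brought to 1050 μL → factor 1050/45 = 23.333
Product of known-step factors = 16252
Overall factor = 0.200 M / (2.07 × 10^3 nM) = 96618
x = 96618 / 16252 = 5.95

5.95-fold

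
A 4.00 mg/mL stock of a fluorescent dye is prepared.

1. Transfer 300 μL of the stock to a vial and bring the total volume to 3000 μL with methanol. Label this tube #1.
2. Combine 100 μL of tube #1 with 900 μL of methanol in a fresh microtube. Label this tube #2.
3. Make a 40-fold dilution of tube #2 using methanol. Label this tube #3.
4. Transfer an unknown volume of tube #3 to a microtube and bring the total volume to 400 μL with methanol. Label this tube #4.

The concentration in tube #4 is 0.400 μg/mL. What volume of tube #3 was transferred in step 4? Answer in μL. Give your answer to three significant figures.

160 μL

Step 1: 300 μL brought to 3000 μL → factor 3000/300 = 10
Step 2: 100 μL + 900 μL = 1000 μL total → factor 1000/100 = 10
Step 3: 40-fold → factor 40
Step 4: v brought to 400 μL → factor = 400 μL/v
Product of known-step factors = 4000
Overall factor = 4.00 mg/mL / (0.400 μg/mL) = 10000
Step-4 factor = 10000 / 4000 = 2.5
v = 400 μL / 2.5 = 160 μL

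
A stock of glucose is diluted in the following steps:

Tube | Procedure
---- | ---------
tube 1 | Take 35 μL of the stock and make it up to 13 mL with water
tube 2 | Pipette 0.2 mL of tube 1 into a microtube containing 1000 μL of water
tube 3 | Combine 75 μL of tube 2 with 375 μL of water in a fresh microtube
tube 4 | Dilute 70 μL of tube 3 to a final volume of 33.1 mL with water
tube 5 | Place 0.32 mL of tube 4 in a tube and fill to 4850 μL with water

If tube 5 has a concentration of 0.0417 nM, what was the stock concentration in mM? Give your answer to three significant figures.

4.00 mM

Step 1: 35 μL brought to 13 mL → factor 13000/35 = 371.43
Step 2: 0.2 mL + 1000 μL = 1.2 mL total → factor 1.2/0.2 = 6
Step 3: 75 μL + 375 μL = 450 μL total → factor 450/75 = 6
Step 4: 70 μL brought to 33.1 mL → factor 33100/70 = 472.86
Step 5: 0.32 mL brought to 4850 μL → factor 4.85/0.32 = 15.156
Overall dilution factor = 371.43 × 6 × 6 × 472.86 × 15.156 = 9.583 × 10^7
Stock = 0.0417 nM × 9.583 × 10^7 = 3.996 × 10^6 nM = 4.00 mM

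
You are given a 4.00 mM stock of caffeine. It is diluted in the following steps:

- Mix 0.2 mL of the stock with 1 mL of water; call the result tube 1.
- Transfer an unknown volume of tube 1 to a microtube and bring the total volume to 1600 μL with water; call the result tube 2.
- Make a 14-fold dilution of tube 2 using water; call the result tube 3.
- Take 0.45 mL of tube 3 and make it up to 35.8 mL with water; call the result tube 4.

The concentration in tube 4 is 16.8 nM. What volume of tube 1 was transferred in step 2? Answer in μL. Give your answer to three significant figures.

44.9 μL

Step 1: 0.2 mL + 1 mL = 1.2 mL total → factor 1.2/0.2 = 6
Step 2: v brought to 1600 μL → factor = 1600 μL/v
Step 3: 14-fold → factor 14
Step 4: 0.45 mL brought to 35.8 mL → factor 35.8/0.45 = 79.556
Product of known-step factors = 6682.7
Overall factor = 4.00 mM / (16.8 nM) = 2.381 × 10^5
Step-2 factor = 2.381 × 10^5 / 6682.7 = 35.629
v = 1600 μL / 35.629 = 44.9 μL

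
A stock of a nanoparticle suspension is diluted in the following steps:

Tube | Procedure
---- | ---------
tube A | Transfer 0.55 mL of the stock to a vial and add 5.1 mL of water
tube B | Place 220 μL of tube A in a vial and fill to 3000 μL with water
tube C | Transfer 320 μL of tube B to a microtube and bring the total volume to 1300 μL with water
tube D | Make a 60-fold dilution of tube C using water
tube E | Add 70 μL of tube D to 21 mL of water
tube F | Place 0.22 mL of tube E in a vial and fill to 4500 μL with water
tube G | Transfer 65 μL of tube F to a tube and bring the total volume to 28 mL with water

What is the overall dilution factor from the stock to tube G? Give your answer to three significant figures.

9.06 × 10^10

Step 1: 0.55 mL + 5.1 mL = 5.65 mL total → factor 5.65/0.55 = 10.273
Step 2: 220 μL brought to 3000 μL → factor 3000/220 = 13.636
Step 3: 320 μL brought to 1300 μL → factor 1300/320 = 4.0625
Step 4: 60-fold → factor 60
Step 5: 70 μL + 21 mL = 21070 μL total → factor 21070/70 = 301
Step 6: 0.22 mL brought to 4500 μL → factor 4.5/0.22 = 20.455
Step 7: 65 μL brought to 28 mL → factor 28000/65 = 430.77
Overall dilution factor = 10.273 × 13.636 × 4.0625 × 60 × 301 × 20.455 × 430.77 = 9.0559 × 10^10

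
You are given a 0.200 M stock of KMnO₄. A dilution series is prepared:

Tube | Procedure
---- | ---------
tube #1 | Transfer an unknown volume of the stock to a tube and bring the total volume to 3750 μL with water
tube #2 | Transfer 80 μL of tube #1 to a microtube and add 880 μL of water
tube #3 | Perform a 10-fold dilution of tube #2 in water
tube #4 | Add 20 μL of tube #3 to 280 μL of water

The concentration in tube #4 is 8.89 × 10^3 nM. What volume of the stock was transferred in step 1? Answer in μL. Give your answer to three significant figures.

300 μL

Step 1: v brought to 3750 μL → factor = 3750 μL/v
Step 2: 80 μL + 880 μL = 960 μL total → factor 960/80 = 12
Step 3: 10-fold → factor 10
Step 4: 20 μL + 280 μL = 300 μL total → factor 300/20 = 15
Product of known-step factors = 1800
Overall factor = 0.200 M / (8.89 × 10^3 nM) = 22497
Step-1 factor = 22497 / 1800 = 12.498
v = 3750 μL / 12.498 = 300 μL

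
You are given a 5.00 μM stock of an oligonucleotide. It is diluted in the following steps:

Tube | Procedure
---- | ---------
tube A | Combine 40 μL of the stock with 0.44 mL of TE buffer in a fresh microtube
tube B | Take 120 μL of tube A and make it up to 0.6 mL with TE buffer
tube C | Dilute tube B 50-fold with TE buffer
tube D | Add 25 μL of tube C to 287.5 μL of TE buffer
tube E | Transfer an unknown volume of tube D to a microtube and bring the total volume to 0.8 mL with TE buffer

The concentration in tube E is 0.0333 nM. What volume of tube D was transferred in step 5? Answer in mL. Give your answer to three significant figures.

0.200 mL

Step 1: 40 μL + 0.44 mL = 480 μL total → factor 480/40 = 12
Step 2: 120 μL brought to 0.6 mL → factor 600/120 = 5
Step 3: 50-fold → factor 50
Step 4: 25 μL + 287.5 μL = 312.5 μL total → factor 312.5/25 = 12.5
Step 5: v brought to 0.8 mL → factor = 0.8 mL/v
Product of known-step factors = 37500
Overall factor = 5.00 μM / (0.0333 nM) = 1.5015 × 10^5
Step-5 factor = 1.5015 × 10^5 / 37500 = 4.004
v = 0.8 mL / 4.004 = 0.200 mL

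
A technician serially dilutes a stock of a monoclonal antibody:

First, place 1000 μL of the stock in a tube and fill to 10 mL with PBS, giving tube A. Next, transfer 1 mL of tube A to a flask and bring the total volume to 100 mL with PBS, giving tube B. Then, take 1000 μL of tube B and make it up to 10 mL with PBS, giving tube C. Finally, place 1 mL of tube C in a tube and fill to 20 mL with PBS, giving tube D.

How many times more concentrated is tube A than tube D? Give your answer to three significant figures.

2.00 × 10^4

Step 1: 1000 μL brought to 10 mL → factor 10000/1000 = 10
Step 2: 1 mL brought to 100 mL → factor 100/1 = 100
Step 3: 1000 μL brought to 10 mL → factor 10000/1000 = 10
Step 4: 1 mL brought to 20 mL → factor 20/1 = 20
Dilution factor to tube A = 10; to tube D = 2 × 10^5
[tube A]/[tube D] = (factor to tube D)/(factor to tube A) = 2 × 10^5/10 = 2.00 × 10^4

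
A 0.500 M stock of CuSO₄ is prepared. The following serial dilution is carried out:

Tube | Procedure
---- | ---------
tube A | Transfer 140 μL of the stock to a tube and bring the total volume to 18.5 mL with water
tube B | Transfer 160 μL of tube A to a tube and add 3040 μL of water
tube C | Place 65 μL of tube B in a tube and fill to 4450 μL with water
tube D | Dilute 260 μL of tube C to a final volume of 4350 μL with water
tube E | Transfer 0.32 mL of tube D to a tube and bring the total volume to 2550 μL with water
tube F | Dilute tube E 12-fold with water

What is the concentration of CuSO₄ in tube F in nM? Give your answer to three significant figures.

Step 1: 140 μL brought to 18.5 mL → factor 18500/140 = 132.14
Step 2: 160 μL + 3040 μL = 3200 μL total → factor 3200/160 = 20
Step 3: 65 μL brought to 4450 μL → factor 4450/65 = 68.462
Step 4: 260 μL brought to 4350 μL → factor 4350/260 = 16.731
Step 5: 0.32 mL brought to 2550 μL → factor 2.55/0.32 = 7.9688
Step 6: 12-fold → factor 12
Overall dilution factor = 132.14 × 20 × 68.462 × 16.731 × 7.9688 × 12 = 2.8947 × 10^8
Final = 0.500 M / 2.8947 × 10^8 = 1.727 × 10^-9 M = 1.73 nM

1.73 nM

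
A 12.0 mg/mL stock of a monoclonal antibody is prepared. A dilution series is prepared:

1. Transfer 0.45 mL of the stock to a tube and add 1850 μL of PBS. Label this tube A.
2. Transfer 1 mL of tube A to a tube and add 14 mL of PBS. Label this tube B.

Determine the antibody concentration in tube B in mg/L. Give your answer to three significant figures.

157 mg/L

Step 1: 0.45 mL + 1850 μL = 2.3 mL total → factor 2.3/0.45 = 5.1111
Step 2: 1 mL + 14 mL = 15 mL total → factor 15/1 = 15
Overall dilution factor = 5.1111 × 15 = 76.667
Final = 12.0 mg/mL / 76.667 = 0.1565 mg/mL = 157 mg/L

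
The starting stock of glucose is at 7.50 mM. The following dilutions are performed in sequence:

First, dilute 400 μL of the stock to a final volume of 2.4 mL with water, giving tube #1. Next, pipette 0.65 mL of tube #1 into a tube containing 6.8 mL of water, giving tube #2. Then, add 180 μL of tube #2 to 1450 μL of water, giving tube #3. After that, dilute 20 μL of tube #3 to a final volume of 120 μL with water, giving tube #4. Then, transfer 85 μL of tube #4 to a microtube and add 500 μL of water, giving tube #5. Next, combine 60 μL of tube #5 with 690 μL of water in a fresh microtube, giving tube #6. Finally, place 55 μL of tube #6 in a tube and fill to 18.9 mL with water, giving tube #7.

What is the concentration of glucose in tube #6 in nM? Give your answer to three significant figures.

Step 1: 400 μL brought to 2.4 mL → factor 2400/400 = 6
Step 2: 0.65 mL + 6.8 mL = 7.45 mL total → factor 7.45/0.65 = 11.462
Step 3: 180 μL + 1450 μL = 1630 μL total → factor 1630/180 = 9.0556
Step 4: 20 μL brought to 120 μL → factor 120/20 = 6
Step 5: 85 μL + 500 μL = 585 μL total → factor 585/85 = 6.8824
Step 6: 60 μL + 690 μL = 750 μL total → factor 750/60 = 12.5
Dilution factor through tube #6 = 6 × 11.462 × 9.0556 × 6 × 6.8824 × 12.5 = 3.2145 × 10^5
[tube #6] = 7.50 mM / 3.2145 × 10^5 = 2.333 × 10^-5 mM = 23.3 nM

23.3 nM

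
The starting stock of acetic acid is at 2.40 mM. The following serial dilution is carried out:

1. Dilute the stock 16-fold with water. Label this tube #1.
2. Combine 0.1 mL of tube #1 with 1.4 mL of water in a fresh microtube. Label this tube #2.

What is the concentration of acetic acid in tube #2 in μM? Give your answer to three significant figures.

10.0 μM

Step 1: 16-fold → factor 16
Step 2: 0.1 mL + 1.4 mL = 1.5 mL total → factor 1.5/0.1 = 15
Overall dilution factor = 16 × 15 = 240
Final = 2.40 mM / 240 = 0.01000 mM = 10.0 μM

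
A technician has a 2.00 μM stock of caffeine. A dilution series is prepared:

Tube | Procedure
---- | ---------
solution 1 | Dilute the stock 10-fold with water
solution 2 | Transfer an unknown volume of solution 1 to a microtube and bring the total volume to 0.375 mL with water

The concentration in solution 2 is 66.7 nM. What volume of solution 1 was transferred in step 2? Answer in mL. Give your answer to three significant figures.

Step 1: 10-fold → factor 10
Step 2: v brought to 0.375 mL → factor = 0.375 mL/v
Product of known-step factors = 10
Overall factor = 2.00 μM / (66.7 nM) = 29.985
Step-2 factor = 29.985 / 10 = 2.9985
v = 0.375 mL / 2.9985 = 0.125 mL

0.125 mL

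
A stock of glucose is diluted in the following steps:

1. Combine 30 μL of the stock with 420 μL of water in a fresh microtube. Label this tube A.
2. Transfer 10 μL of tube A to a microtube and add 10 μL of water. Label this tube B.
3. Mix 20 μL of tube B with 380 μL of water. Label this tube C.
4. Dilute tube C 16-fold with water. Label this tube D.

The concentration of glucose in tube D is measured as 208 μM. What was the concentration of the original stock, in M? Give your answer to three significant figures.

2.00 M

Step 1: 30 μL + 420 μL = 450 μL total → factor 450/30 = 15
Step 2: 10 μL + 10 μL = 20 μL total → factor 20/10 = 2
Step 3: 20 μL + 380 μL = 400 μL total → factor 400/20 = 20
Step 4: 16-fold → factor 16
Overall dilution factor = 15 × 2 × 20 × 16 = 9600
Stock = 208 μM × 9600 = 1.997 × 10^6 μM = 2.00 M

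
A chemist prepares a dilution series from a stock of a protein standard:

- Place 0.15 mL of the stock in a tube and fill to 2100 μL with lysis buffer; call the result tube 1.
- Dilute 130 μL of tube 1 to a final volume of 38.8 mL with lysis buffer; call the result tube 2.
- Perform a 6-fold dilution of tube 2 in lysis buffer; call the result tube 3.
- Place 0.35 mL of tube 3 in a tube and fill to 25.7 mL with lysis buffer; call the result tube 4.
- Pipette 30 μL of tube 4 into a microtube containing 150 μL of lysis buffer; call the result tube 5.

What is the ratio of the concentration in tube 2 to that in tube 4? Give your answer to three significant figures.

Step 1: 0.15 mL brought to 2100 μL → factor 2.1/0.15 = 14
Step 2: 130 μL brought to 38.8 mL → factor 38800/130 = 298.46
Step 3: 6-fold → factor 6
Step 4: 0.35 mL brought to 25.7 mL → factor 25.7/0.35 = 73.429
Dilution factor to tube 2 = 4178.5; to tube 4 = 1.8409 × 10^6
[tube 2]/[tube 4] = (factor to tube 4)/(factor to tube 2) = 1.8409 × 10^6/4178.5 = 441

441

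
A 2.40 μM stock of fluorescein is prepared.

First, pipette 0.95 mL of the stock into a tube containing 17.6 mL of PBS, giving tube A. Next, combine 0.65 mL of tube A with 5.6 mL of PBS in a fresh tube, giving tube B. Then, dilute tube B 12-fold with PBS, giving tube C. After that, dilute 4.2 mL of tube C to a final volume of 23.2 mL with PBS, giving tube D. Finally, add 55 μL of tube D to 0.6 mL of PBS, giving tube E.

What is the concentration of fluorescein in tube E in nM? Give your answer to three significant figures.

0.0162 nM

Step 1: 0.95 mL + 17.6 mL = 18.55 mL total → factor 18.55/0.95 = 19.526
Step 2: 0.65 mL + 5.6 mL = 6.25 mL total → factor 6.25/0.65 = 9.6154
Step 3: 12-fold → factor 12
Step 4: 4.2 mL brought to 23.2 mL → factor 23.2/4.2 = 5.5238
Step 5: 55 μL + 0.6 mL = 655 μL total → factor 655/55 = 11.909
Dilution factor through tube E = 19.526 × 9.6154 × 12 × 5.5238 × 11.909 = 1.4821 × 10^5
[tube E] = 2.40 μM / 1.4821 × 10^5 = 1.619 × 10^-5 μM = 0.0162 nM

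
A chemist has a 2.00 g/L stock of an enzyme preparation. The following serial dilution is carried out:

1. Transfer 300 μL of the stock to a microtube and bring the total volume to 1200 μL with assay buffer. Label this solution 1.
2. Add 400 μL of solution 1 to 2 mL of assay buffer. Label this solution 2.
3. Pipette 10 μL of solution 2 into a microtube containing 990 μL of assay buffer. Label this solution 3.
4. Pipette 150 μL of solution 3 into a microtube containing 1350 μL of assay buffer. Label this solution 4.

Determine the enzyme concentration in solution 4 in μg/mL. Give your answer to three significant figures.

0.0833 μg/mL

Step 1: 300 μL brought to 1200 μL → factor 1200/300 = 4
Step 2: 400 μL + 2 mL = 2400 μL total → factor 2400/400 = 6
Step 3: 10 μL + 990 μL = 1000 μL total → factor 1000/10 = 100
Step 4: 150 μL + 1350 μL = 1500 μL total → factor 1500/150 = 10
Overall dilution factor = 4 × 6 × 100 × 10 = 24000
Final = 2.00 g/L / 24000 = 8.333 × 10^-5 g/L = 0.0833 μg/mL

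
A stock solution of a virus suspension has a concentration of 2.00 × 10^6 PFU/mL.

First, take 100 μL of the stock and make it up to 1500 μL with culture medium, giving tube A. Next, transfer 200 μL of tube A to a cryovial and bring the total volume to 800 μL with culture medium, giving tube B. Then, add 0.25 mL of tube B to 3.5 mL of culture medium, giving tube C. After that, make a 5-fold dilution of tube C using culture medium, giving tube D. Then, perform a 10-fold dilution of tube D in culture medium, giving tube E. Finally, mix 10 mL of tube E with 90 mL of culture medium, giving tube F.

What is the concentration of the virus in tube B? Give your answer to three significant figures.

Step 1: 100 μL brought to 1500 μL → factor 1500/100 = 15
Step 2: 200 μL brought to 800 μL → factor 800/200 = 4
Dilution factor through tube B = 15 × 4 = 60
[tube B] = 2.00 × 10^6 PFU/mL / 60 = 3.33 × 10^4 PFU/mL

3.33 × 10^4 PFU/mL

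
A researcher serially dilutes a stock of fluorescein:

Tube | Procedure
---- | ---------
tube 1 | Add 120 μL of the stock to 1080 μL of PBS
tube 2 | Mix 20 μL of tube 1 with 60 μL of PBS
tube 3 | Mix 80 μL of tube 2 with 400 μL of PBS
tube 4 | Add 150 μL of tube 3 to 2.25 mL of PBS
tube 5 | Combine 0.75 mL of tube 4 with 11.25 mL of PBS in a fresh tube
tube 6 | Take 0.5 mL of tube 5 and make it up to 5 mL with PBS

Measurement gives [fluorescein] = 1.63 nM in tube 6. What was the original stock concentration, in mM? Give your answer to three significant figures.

Step 1: 120 μL + 1080 μL = 1200 μL total → factor 1200/120 = 10
Step 2: 20 μL + 60 μL = 80 μL total → factor 80/20 = 4
Step 3: 80 μL + 400 μL = 480 μL total → factor 480/80 = 6
Step 4: 150 μL + 2.25 mL = 2400 μL total → factor 2400/150 = 16
Step 5: 0.75 mL + 11.25 mL = 12 mL total → factor 12/0.75 = 16
Step 6: 0.5 mL brought to 5 mL → factor 5/0.5 = 10
Overall dilution factor = 10 × 4 × 6 × 16 × 16 × 10 = 6.144 × 10^5
Stock = 1.63 nM × 6.144 × 10^5 = 1.001 × 10^6 nM = 1.00 mM

1.00 mM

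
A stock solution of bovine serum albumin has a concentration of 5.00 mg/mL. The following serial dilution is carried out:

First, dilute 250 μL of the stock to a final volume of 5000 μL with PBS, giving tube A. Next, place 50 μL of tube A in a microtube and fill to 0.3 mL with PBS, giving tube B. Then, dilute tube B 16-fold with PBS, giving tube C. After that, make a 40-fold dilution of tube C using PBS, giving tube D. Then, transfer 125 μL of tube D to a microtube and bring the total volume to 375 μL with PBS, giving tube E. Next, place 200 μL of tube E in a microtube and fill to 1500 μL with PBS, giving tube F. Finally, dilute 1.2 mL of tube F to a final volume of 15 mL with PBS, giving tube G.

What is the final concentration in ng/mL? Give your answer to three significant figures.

Step 1: 250 μL brought to 5000 μL → factor 5000/250 = 20
Step 2: 50 μL brought to 0.3 mL → factor 300/50 = 6
Step 3: 16-fold → factor 16
Step 4: 40-fold → factor 40
Step 5: 125 μL brought to 375 μL → factor 375/125 = 3
Step 6: 200 μL brought to 1500 μL → factor 1500/200 = 7.5
Step 7: 1.2 mL brought to 15 mL → factor 15/1.2 = 12.5
Overall dilution factor = 20 × 6 × 16 × 40 × 3 × 7.5 × 12.5 = 2.16 × 10^7
Final = 5.00 mg/mL / 2.16 × 10^7 = 2.315 × 10^-7 mg/mL = 0.231 ng/mL

0.231 ng/mL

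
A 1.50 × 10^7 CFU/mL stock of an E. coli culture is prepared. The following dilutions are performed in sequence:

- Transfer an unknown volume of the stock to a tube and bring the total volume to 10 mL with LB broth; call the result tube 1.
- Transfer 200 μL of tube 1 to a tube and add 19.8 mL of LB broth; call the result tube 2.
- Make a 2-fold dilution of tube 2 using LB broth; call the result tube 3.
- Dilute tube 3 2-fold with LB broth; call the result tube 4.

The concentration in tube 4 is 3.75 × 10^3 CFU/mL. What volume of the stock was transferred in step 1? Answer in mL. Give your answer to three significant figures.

1.00 mL

Step 1: v brought to 10 mL → factor = 10 mL/v
Step 2: 200 μL + 19.8 mL = 20000 μL total → factor 20000/200 = 100
Step 3: 2-fold → factor 2
Step 4: 2-fold → factor 2
Product of known-step factors = 400
Overall factor = 1.50 × 10^7 CFU/mL / (3.75 × 10^3 CFU/mL) = 4000
Step-1 factor = 4000 / 400 = 10
v = 10 mL / 10 = 1.00 mL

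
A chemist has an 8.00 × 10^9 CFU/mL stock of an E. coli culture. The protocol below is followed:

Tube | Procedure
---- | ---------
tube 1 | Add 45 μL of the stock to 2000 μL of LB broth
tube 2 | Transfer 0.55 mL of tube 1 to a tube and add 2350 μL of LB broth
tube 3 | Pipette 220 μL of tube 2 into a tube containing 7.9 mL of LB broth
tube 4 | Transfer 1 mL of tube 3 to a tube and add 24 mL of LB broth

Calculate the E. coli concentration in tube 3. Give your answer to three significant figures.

Step 1: 45 μL + 2000 μL = 2045 μL total → factor 2045/45 = 45.444
Step 2: 0.55 mL + 2350 μL = 2.9 mL total → factor 2.9/0.55 = 5.2727
Step 3: 220 μL + 7.9 mL = 8120 μL total → factor 8120/220 = 36.909
Dilution factor through tube 3 = 45.444 × 5.2727 × 36.909 = 8844
[tube 3] = 8.00 × 10^9 CFU/mL / 8844 = 9.05 × 10^5 CFU/mL

9.05 × 10^5 CFU/mL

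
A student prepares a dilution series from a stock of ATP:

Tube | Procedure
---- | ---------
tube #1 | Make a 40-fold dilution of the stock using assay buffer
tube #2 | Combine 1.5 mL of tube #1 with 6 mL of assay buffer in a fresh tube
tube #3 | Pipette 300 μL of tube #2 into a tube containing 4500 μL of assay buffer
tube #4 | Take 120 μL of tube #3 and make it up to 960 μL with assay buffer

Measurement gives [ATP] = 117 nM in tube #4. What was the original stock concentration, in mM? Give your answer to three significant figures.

Step 1: 40-fold → factor 40
Step 2: 1.5 mL + 6 mL = 7.5 mL total → factor 7.5/1.5 = 5
Step 3: 300 μL + 4500 μL = 4800 μL total → factor 4800/300 = 16
Step 4: 120 μL brought to 960 μL → factor 960/120 = 8
Overall dilution factor = 40 × 5 × 16 × 8 = 25600
Stock = 117 nM × 25600 = 2.995 × 10^6 nM = 3.00 mM

3.00 mM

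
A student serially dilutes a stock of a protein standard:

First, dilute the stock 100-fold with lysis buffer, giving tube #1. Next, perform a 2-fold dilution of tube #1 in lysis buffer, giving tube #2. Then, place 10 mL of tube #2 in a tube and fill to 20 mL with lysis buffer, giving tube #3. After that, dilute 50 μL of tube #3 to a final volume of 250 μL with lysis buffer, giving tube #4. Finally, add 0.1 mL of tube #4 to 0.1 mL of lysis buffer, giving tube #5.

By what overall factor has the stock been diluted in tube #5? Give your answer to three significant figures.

Step 1: 100-fold → factor 100
Step 2: 2-fold → factor 2
Step 3: 10 mL brought to 20 mL → factor 20/10 = 2
Step 4: 50 μL brought to 250 μL → factor 250/50 = 5
Step 5: 0.1 mL + 0.1 mL = 0.2 mL total → factor 0.2/0.1 = 2
Overall dilution factor = 100 × 2 × 2 × 5 × 2 = 4000

4.00 × 10^3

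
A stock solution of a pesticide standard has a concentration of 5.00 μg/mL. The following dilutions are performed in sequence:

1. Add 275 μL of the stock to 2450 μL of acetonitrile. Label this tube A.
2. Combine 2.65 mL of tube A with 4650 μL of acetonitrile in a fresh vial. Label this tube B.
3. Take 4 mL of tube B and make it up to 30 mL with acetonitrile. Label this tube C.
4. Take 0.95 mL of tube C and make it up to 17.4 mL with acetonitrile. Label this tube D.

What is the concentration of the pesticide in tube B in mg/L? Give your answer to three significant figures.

Step 1: 275 μL + 2450 μL = 2725 μL total → factor 2725/275 = 9.9091
Step 2: 2.65 mL + 4650 μL = 7.3 mL total → factor 7.3/2.65 = 2.7547
Dilution factor through tube B = 9.9091 × 2.7547 = 27.297
[tube B] = 5.00 μg/mL / 27.297 = 0.1832 μg/mL = 0.183 mg/L

0.183 mg/L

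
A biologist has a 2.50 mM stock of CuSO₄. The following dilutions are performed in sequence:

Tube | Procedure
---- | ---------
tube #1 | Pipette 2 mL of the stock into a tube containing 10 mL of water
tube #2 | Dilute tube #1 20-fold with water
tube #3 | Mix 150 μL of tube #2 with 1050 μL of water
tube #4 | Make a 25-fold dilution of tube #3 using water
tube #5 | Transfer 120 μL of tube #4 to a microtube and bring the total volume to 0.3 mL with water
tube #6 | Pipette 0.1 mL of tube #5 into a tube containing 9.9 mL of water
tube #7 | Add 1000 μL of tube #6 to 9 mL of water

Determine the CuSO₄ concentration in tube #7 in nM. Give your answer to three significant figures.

0.0417 nM

Step 1: 2 mL + 10 mL = 12 mL total → factor 12/2 = 6
Step 2: 20-fold → factor 20
Step 3: 150 μL + 1050 μL = 1200 μL total → factor 1200/150 = 8
Step 4: 25-fold → factor 25
Step 5: 120 μL brought to 0.3 mL → factor 300/120 = 2.5
Step 6: 0.1 mL + 9.9 mL = 10 mL total → factor 10/0.1 = 100
Step 7: 1000 μL + 9 mL = 10000 μL total → factor 10000/1000 = 10
Overall dilution factor = 6 × 20 × 8 × 25 × 2.5 × 100 × 10 = 6 × 10^7
Final = 2.50 mM / 6 × 10^7 = 4.167 × 10^-8 mM = 0.0417 nM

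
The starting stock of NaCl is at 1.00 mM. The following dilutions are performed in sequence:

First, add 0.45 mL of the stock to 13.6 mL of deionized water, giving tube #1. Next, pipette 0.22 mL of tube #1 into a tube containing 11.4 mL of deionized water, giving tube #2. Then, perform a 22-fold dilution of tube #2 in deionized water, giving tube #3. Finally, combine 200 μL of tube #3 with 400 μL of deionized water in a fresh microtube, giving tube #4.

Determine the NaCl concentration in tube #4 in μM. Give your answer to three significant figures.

Step 1: 0.45 mL + 13.6 mL = 14.05 mL total → factor 14.05/0.45 = 31.222
Step 2: 0.22 mL + 11.4 mL = 11.62 mL total → factor 11.62/0.22 = 52.818
Step 3: 22-fold → factor 22
Step 4: 200 μL + 400 μL = 600 μL total → factor 600/200 = 3
Overall dilution factor = 31.222 × 52.818 × 22 × 3 = 1.0884 × 10^5
Final = 1.00 mM / 1.0884 × 10^5 = 9.188 × 10^-6 mM = 0.00919 μM

0.00919 μM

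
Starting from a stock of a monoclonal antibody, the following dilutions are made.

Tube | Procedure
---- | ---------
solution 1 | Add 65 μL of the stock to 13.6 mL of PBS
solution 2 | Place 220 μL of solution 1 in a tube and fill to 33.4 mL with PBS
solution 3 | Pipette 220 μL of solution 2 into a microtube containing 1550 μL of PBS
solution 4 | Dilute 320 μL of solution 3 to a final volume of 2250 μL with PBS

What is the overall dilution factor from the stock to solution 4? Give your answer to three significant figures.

Step 1: 65 μL + 13.6 mL = 13665 μL total → factor 13665/65 = 210.23
Step 2: 220 μL brought to 33.4 mL → factor 33400/220 = 151.82
Step 3: 220 μL + 1550 μL = 1770 μL total → factor 1770/220 = 8.0455
Step 4: 320 μL brought to 2250 μL → factor 2250/320 = 7.0312
Overall dilution factor = 210.23 × 151.82 × 8.0455 × 7.0312 = 1.8055 × 10^6

1.81 × 10^6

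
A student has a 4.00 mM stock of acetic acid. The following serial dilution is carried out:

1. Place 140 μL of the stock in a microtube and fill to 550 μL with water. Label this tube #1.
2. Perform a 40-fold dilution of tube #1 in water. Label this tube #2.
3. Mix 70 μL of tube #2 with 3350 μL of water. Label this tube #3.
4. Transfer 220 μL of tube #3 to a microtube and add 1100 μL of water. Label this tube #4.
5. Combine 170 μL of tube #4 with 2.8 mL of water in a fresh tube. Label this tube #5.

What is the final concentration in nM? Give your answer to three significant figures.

4.97 nM

Step 1: 140 μL brought to 550 μL → factor 550/140 = 3.9286
Step 2: 40-fold → factor 40
Step 3: 70 μL + 3350 μL = 3420 μL total → factor 3420/70 = 48.857
Step 4: 220 μL + 1100 μL = 1320 μL total → factor 1320/220 = 6
Step 5: 170 μL + 2.8 mL = 2970 μL total → factor 2970/170 = 17.471
Overall dilution factor = 3.9286 × 40 × 48.857 × 6 × 17.471 = 8.0479 × 10^5
Final = 4.00 mM / 8.0479 × 10^5 = 4.970 × 10^-6 mM = 4.97 nM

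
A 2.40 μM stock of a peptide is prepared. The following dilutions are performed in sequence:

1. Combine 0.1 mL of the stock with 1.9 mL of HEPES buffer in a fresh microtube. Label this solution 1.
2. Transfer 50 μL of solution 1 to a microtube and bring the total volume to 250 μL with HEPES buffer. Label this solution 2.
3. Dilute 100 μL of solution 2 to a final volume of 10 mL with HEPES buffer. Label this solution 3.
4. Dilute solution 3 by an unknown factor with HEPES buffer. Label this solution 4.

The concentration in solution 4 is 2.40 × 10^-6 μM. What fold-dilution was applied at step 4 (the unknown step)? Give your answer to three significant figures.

100-fold

Step 1: 0.1 mL + 1.9 mL = 2 mL total → factor 2/0.1 = 20
Step 2: 50 μL brought to 250 μL → factor 250/50 = 5
Step 3: 100 μL brought to 10 mL → factor 10000/100 = 100
Step 4: unknown factor x
Product of known-step factors = 10000
Overall factor = 2.40 μM / (2.40 × 10^-6 μM) = 1 × 10^6
x = 1 × 10^6 / 10000 = 100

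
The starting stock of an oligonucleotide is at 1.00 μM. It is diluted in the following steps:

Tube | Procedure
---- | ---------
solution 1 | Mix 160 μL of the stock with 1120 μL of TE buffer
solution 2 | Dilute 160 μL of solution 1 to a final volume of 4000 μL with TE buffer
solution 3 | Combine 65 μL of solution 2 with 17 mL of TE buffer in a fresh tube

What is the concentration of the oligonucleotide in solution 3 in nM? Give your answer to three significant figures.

0.0190 nM

Step 1: 160 μL + 1120 μL = 1280 μL total → factor 1280/160 = 8
Step 2: 160 μL brought to 4000 μL → factor 4000/160 = 25
Step 3: 65 μL + 17 mL = 17065 μL total → factor 17065/65 = 262.54
Overall dilution factor = 8 × 25 × 262.54 = 52508
Final = 1.00 μM / 52508 = 1.904 × 10^-5 μM = 0.0190 nM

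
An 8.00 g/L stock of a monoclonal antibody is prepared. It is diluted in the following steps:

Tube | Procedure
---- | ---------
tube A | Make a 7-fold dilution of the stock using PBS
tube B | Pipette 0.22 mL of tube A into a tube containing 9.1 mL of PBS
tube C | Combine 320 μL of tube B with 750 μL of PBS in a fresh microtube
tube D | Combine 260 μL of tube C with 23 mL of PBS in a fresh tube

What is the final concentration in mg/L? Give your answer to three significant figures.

Step 1: 7-fold → factor 7
Step 2: 0.22 mL + 9.1 mL = 9.32 mL total → factor 9.32/0.22 = 42.364
Step 3: 320 μL + 750 μL = 1070 μL total → factor 1070/320 = 3.3438
Step 4: 260 μL + 23 mL = 23260 μL total → factor 23260/260 = 89.462
Overall dilution factor = 7 × 42.364 × 3.3438 × 89.462 = 88708
Final = 8.00 g/L / 88708 = 9.018 × 10^-5 g/L = 0.0902 mg/L

0.0902 mg/L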